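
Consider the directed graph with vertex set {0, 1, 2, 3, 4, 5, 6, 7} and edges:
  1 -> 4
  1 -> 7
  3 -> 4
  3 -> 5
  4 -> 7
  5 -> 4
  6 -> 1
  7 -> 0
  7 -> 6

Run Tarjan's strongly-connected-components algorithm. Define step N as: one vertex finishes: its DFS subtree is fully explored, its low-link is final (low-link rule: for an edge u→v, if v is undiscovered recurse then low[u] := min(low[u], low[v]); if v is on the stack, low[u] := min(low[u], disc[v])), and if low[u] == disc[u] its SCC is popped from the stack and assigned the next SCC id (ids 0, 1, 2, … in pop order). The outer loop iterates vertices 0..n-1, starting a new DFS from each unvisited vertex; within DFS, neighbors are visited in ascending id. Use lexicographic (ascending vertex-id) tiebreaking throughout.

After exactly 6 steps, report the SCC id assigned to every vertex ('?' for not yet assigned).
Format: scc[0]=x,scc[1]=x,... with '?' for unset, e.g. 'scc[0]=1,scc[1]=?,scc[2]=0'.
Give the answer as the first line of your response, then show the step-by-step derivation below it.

scc[0]=0,scc[1]=1,scc[2]=2,scc[3]=?,scc[4]=1,scc[5]=?,scc[6]=1,scc[7]=1

step 1: low=(low[0]=0,low[1]=?,low[2]=?,low[3]=?,low[4]=?,low[5]=?,low[6]=?,low[7]=?); scc=(scc[0]=0,scc[1]=?,scc[2]=?,scc[3]=?,scc[4]=?,scc[5]=?,scc[6]=?,scc[7]=?)
step 2: low=(low[0]=0,low[1]=1,low[2]=?,low[3]=?,low[4]=2,low[5]=?,low[6]=1,low[7]=3); scc=(scc[0]=0,scc[1]=?,scc[2]=?,scc[3]=?,scc[4]=?,scc[5]=?,scc[6]=?,scc[7]=?)
step 3: low=(low[0]=0,low[1]=1,low[2]=?,low[3]=?,low[4]=2,low[5]=?,low[6]=1,low[7]=1); scc=(scc[0]=0,scc[1]=?,scc[2]=?,scc[3]=?,scc[4]=?,scc[5]=?,scc[6]=?,scc[7]=?)
step 4: low=(low[0]=0,low[1]=1,low[2]=?,low[3]=?,low[4]=1,low[5]=?,low[6]=1,low[7]=1); scc=(scc[0]=0,scc[1]=?,scc[2]=?,scc[3]=?,scc[4]=?,scc[5]=?,scc[6]=?,scc[7]=?)
step 5: low=(low[0]=0,low[1]=1,low[2]=?,low[3]=?,low[4]=1,low[5]=?,low[6]=1,low[7]=1); scc=(scc[0]=0,scc[1]=1,scc[2]=?,scc[3]=?,scc[4]=1,scc[5]=?,scc[6]=1,scc[7]=1)
step 6: low=(low[0]=0,low[1]=1,low[2]=5,low[3]=?,low[4]=1,low[5]=?,low[6]=1,low[7]=1); scc=(scc[0]=0,scc[1]=1,scc[2]=2,scc[3]=?,scc[4]=1,scc[5]=?,scc[6]=1,scc[7]=1)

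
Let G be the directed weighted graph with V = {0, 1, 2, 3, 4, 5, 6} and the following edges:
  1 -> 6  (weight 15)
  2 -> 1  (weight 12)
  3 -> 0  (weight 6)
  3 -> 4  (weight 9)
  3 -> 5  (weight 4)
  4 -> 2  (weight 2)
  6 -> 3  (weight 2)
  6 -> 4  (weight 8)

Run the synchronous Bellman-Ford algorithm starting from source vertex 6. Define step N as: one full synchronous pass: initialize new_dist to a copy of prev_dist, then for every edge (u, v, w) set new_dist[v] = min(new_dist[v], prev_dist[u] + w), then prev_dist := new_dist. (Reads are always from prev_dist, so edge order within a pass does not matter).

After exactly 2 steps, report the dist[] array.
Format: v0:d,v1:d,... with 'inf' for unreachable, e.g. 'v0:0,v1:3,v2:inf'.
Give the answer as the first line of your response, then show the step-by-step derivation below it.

v0:8,v1:inf,v2:10,v3:2,v4:8,v5:6,v6:0

step 1: dist = v0:inf,v1:inf,v2:inf,v3:2,v4:8,v5:inf,v6:0
step 2: dist = v0:8,v1:inf,v2:10,v3:2,v4:8,v5:6,v6:0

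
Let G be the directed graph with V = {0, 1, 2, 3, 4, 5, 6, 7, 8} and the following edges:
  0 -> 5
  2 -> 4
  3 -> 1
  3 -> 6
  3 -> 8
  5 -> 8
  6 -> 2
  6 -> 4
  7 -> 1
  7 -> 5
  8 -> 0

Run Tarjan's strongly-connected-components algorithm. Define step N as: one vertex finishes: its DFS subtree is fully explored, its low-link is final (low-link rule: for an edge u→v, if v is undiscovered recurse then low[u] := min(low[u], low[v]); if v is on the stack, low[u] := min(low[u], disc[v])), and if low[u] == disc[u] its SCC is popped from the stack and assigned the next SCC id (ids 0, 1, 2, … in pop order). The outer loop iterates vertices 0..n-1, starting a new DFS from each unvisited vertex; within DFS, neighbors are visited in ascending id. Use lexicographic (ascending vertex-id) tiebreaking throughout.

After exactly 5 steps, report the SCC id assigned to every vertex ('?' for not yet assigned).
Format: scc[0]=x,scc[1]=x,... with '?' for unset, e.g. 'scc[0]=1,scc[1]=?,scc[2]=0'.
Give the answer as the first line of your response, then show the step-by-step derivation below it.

scc[0]=0,scc[1]=1,scc[2]=?,scc[3]=?,scc[4]=2,scc[5]=0,scc[6]=?,scc[7]=?,scc[8]=0

step 1: low=(low[0]=0,low[1]=?,low[2]=?,low[3]=?,low[4]=?,low[5]=1,low[6]=?,low[7]=?,low[8]=0); scc=(scc[0]=?,scc[1]=?,scc[2]=?,scc[3]=?,scc[4]=?,scc[5]=?,scc[6]=?,scc[7]=?,scc[8]=?)
step 2: low=(low[0]=0,low[1]=?,low[2]=?,low[3]=?,low[4]=?,low[5]=0,low[6]=?,low[7]=?,low[8]=0); scc=(scc[0]=?,scc[1]=?,scc[2]=?,scc[3]=?,scc[4]=?,scc[5]=?,scc[6]=?,scc[7]=?,scc[8]=?)
step 3: low=(low[0]=0,low[1]=?,low[2]=?,low[3]=?,low[4]=?,low[5]=0,low[6]=?,low[7]=?,low[8]=0); scc=(scc[0]=0,scc[1]=?,scc[2]=?,scc[3]=?,scc[4]=?,scc[5]=0,scc[6]=?,scc[7]=?,scc[8]=0)
step 4: low=(low[0]=0,low[1]=3,low[2]=?,low[3]=?,low[4]=?,low[5]=0,low[6]=?,low[7]=?,low[8]=0); scc=(scc[0]=0,scc[1]=1,scc[2]=?,scc[3]=?,scc[4]=?,scc[5]=0,scc[6]=?,scc[7]=?,scc[8]=0)
step 5: low=(low[0]=0,low[1]=3,low[2]=4,low[3]=?,low[4]=5,low[5]=0,low[6]=?,low[7]=?,low[8]=0); scc=(scc[0]=0,scc[1]=1,scc[2]=?,scc[3]=?,scc[4]=2,scc[5]=0,scc[6]=?,scc[7]=?,scc[8]=0)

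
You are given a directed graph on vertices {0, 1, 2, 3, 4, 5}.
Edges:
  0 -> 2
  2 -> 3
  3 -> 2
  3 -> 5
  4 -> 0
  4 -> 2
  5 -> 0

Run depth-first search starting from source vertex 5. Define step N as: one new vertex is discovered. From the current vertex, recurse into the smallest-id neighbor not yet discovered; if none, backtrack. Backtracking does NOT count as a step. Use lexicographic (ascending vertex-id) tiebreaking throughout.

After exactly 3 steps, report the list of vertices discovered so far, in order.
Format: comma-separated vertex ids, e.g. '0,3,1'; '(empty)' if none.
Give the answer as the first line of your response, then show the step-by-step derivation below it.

5,0,2

step 1: discover 5; path=5; order=5
step 2: discover 0; path=5>0; order=5,0
step 3: discover 2; path=5>0>2; order=5,0,2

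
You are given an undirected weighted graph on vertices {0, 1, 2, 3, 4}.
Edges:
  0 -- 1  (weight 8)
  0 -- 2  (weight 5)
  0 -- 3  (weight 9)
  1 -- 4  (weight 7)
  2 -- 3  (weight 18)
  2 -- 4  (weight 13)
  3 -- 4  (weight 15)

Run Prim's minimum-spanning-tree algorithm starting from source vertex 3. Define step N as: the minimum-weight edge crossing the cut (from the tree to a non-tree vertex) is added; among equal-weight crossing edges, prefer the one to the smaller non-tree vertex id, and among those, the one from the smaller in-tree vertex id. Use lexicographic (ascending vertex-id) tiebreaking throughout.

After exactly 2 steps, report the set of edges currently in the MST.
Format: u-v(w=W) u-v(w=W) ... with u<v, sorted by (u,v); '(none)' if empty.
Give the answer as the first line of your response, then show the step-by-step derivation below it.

0-2(w=5) 0-3(w=9)

step 1: add edge 0-3 (w=9); MST = {0-3(w=9)}
step 2: add edge 0-2 (w=5); MST = {0-2(w=5) 0-3(w=9)}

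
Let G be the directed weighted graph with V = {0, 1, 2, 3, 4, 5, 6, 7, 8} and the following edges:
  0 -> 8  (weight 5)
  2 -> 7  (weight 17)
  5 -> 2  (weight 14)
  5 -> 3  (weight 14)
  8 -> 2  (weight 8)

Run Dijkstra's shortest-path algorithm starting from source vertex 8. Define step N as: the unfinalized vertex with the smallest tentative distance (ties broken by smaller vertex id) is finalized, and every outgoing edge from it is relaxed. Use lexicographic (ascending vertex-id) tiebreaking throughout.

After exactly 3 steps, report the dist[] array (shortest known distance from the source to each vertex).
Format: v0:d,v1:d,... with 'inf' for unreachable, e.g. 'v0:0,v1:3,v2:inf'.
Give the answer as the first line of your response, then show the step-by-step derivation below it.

v0:inf,v1:inf,v2:8,v3:inf,v4:inf,v5:inf,v6:inf,v7:25,v8:0

step 1: dist = v0:inf,v1:inf,v2:8,v3:inf,v4:inf,v5:inf,v6:inf,v7:inf,v8:0
step 2: dist = v0:inf,v1:inf,v2:8,v3:inf,v4:inf,v5:inf,v6:inf,v7:25,v8:0
step 3: dist = v0:inf,v1:inf,v2:8,v3:inf,v4:inf,v5:inf,v6:inf,v7:25,v8:0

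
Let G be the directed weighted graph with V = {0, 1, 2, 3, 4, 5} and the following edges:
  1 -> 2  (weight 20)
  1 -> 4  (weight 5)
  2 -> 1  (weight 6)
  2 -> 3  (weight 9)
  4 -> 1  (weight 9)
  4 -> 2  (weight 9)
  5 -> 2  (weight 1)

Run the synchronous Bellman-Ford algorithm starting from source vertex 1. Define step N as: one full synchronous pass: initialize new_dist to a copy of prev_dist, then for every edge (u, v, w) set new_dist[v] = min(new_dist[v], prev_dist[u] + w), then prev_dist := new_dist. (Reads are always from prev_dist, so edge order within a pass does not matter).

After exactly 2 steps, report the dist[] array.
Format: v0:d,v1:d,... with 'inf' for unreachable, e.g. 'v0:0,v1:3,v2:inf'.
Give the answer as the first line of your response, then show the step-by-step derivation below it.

v0:inf,v1:0,v2:14,v3:29,v4:5,v5:inf

step 1: dist = v0:inf,v1:0,v2:20,v3:inf,v4:5,v5:inf
step 2: dist = v0:inf,v1:0,v2:14,v3:29,v4:5,v5:inf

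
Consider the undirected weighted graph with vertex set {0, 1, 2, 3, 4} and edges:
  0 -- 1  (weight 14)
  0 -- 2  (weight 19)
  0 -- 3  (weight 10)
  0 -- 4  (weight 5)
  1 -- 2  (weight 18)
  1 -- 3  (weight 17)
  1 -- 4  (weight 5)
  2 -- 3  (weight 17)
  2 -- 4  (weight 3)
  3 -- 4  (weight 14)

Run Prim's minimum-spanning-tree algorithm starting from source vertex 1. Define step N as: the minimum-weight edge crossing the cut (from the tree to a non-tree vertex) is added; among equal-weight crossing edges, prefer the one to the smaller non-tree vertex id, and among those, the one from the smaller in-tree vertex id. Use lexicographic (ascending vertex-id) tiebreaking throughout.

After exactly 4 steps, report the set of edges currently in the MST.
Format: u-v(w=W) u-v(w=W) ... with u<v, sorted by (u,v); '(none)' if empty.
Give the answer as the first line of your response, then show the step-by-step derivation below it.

0-3(w=10) 0-4(w=5) 1-4(w=5) 2-4(w=3)

step 1: add edge 1-4 (w=5); MST = {1-4(w=5)}
step 2: add edge 2-4 (w=3); MST = {1-4(w=5) 2-4(w=3)}
step 3: add edge 0-4 (w=5); MST = {0-4(w=5) 1-4(w=5) 2-4(w=3)}
step 4: add edge 0-3 (w=10); MST = {0-3(w=10) 0-4(w=5) 1-4(w=5) 2-4(w=3)}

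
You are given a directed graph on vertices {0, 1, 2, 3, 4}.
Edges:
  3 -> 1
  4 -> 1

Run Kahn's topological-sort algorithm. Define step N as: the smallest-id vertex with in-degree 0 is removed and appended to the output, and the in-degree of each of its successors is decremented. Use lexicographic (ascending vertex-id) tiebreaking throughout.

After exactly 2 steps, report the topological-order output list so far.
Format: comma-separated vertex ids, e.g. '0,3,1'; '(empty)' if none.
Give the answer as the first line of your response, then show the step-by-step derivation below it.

0,2

step 1: output 0; order=[0]; indeg=(0,2,0,0,0)
step 2: output 2; order=[0,2]; indeg=(0,2,0,0,0)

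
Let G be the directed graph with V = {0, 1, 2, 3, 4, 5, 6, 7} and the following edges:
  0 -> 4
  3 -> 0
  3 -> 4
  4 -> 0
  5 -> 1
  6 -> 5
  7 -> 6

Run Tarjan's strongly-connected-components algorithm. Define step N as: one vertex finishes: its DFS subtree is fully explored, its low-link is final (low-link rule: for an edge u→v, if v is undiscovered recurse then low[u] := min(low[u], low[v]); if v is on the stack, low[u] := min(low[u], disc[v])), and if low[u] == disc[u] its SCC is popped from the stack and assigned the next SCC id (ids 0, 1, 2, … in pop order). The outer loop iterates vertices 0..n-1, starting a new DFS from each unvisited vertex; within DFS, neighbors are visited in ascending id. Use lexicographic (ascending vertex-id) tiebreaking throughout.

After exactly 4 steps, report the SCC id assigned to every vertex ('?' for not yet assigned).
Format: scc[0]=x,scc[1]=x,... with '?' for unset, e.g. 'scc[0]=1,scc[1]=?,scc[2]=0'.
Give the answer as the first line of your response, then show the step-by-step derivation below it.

scc[0]=0,scc[1]=1,scc[2]=2,scc[3]=?,scc[4]=0,scc[5]=?,scc[6]=?,scc[7]=?

step 1: low=(low[0]=0,low[1]=?,low[2]=?,low[3]=?,low[4]=0,low[5]=?,low[6]=?,low[7]=?); scc=(scc[0]=?,scc[1]=?,scc[2]=?,scc[3]=?,scc[4]=?,scc[5]=?,scc[6]=?,scc[7]=?)
step 2: low=(low[0]=0,low[1]=?,low[2]=?,low[3]=?,low[4]=0,low[5]=?,low[6]=?,low[7]=?); scc=(scc[0]=0,scc[1]=?,scc[2]=?,scc[3]=?,scc[4]=0,scc[5]=?,scc[6]=?,scc[7]=?)
step 3: low=(low[0]=0,low[1]=2,low[2]=?,low[3]=?,low[4]=0,low[5]=?,low[6]=?,low[7]=?); scc=(scc[0]=0,scc[1]=1,scc[2]=?,scc[3]=?,scc[4]=0,scc[5]=?,scc[6]=?,scc[7]=?)
step 4: low=(low[0]=0,low[1]=2,low[2]=3,low[3]=?,low[4]=0,low[5]=?,low[6]=?,low[7]=?); scc=(scc[0]=0,scc[1]=1,scc[2]=2,scc[3]=?,scc[4]=0,scc[5]=?,scc[6]=?,scc[7]=?)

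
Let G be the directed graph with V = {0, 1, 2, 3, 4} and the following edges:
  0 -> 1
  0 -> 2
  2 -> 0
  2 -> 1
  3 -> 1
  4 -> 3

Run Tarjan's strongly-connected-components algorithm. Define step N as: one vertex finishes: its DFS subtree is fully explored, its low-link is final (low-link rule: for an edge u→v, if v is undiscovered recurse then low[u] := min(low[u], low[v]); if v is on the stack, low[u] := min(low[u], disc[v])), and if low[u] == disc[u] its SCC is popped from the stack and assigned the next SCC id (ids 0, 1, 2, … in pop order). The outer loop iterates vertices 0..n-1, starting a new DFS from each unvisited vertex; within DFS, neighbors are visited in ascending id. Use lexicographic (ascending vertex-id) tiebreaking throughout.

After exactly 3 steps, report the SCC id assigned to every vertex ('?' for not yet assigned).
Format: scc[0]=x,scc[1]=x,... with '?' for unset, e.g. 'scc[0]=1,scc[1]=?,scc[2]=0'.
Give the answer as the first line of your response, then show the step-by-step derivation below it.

scc[0]=1,scc[1]=0,scc[2]=1,scc[3]=?,scc[4]=?

step 1: low=(low[0]=0,low[1]=1,low[2]=?,low[3]=?,low[4]=?); scc=(scc[0]=?,scc[1]=0,scc[2]=?,scc[3]=?,scc[4]=?)
step 2: low=(low[0]=0,low[1]=1,low[2]=0,low[3]=?,low[4]=?); scc=(scc[0]=?,scc[1]=0,scc[2]=?,scc[3]=?,scc[4]=?)
step 3: low=(low[0]=0,low[1]=1,low[2]=0,low[3]=?,low[4]=?); scc=(scc[0]=1,scc[1]=0,scc[2]=1,scc[3]=?,scc[4]=?)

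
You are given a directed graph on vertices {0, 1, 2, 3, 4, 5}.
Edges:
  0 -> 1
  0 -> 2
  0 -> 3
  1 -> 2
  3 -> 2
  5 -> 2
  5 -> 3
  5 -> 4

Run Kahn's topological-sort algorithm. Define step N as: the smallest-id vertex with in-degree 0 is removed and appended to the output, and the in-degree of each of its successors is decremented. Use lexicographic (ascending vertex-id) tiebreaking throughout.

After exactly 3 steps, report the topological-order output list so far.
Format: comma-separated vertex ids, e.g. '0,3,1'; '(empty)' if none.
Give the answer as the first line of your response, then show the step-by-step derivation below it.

0,1,5

step 1: output 0; order=[0]; indeg=(0,0,3,1,1,0)
step 2: output 1; order=[0,1]; indeg=(0,0,2,1,1,0)
step 3: output 5; order=[0,1,5]; indeg=(0,0,1,0,0,0)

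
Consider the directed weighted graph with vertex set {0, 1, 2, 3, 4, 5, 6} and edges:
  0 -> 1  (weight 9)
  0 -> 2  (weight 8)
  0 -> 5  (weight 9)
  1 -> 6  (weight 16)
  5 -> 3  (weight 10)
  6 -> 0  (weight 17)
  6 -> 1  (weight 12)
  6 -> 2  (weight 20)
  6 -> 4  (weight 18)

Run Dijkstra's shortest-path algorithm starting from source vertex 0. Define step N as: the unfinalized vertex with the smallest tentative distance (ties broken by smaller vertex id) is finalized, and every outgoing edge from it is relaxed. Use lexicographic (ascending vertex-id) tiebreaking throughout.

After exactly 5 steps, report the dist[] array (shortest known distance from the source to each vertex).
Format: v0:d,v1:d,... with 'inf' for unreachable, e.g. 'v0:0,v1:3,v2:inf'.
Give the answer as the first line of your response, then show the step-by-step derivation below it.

v0:0,v1:9,v2:8,v3:19,v4:inf,v5:9,v6:25

step 1: dist = v0:0,v1:9,v2:8,v3:inf,v4:inf,v5:9,v6:inf
step 2: dist = v0:0,v1:9,v2:8,v3:inf,v4:inf,v5:9,v6:inf
step 3: dist = v0:0,v1:9,v2:8,v3:inf,v4:inf,v5:9,v6:25
step 4: dist = v0:0,v1:9,v2:8,v3:19,v4:inf,v5:9,v6:25
step 5: dist = v0:0,v1:9,v2:8,v3:19,v4:inf,v5:9,v6:25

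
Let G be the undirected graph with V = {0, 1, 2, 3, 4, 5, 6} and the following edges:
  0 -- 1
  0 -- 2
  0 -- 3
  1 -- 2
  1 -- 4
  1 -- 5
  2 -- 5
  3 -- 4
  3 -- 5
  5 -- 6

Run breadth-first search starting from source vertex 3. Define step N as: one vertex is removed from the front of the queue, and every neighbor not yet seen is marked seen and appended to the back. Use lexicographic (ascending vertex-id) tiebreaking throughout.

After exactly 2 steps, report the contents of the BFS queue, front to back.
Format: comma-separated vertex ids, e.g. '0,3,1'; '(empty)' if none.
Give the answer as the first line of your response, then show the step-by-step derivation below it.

4,5,1,2

step 1: dequeue 3; queue=[0,4,5]; order=3
step 2: dequeue 0; queue=[4,5,1,2]; order=3,0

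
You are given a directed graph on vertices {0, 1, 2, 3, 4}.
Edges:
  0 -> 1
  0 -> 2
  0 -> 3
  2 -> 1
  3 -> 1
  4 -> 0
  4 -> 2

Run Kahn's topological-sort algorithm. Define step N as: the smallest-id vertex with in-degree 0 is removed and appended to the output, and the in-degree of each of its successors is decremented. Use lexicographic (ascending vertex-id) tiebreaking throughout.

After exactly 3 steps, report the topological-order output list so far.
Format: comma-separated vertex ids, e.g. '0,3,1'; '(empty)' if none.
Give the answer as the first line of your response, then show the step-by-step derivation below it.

4,0,2

step 1: output 4; order=[4]; indeg=(0,3,1,1,0)
step 2: output 0; order=[4,0]; indeg=(0,2,0,0,0)
step 3: output 2; order=[4,0,2]; indeg=(0,1,0,0,0)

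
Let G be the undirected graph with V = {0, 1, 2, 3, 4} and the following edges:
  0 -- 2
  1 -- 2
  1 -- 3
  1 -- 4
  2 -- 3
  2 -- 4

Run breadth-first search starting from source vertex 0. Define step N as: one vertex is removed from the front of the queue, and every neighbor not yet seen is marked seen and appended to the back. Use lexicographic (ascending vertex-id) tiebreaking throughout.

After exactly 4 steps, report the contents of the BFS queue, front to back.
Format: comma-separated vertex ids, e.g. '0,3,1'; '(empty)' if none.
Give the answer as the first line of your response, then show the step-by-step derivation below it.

4

step 1: dequeue 0; queue=[2]; order=0
step 2: dequeue 2; queue=[1,3,4]; order=0,2
step 3: dequeue 1; queue=[3,4]; order=0,2,1
step 4: dequeue 3; queue=[4]; order=0,2,1,3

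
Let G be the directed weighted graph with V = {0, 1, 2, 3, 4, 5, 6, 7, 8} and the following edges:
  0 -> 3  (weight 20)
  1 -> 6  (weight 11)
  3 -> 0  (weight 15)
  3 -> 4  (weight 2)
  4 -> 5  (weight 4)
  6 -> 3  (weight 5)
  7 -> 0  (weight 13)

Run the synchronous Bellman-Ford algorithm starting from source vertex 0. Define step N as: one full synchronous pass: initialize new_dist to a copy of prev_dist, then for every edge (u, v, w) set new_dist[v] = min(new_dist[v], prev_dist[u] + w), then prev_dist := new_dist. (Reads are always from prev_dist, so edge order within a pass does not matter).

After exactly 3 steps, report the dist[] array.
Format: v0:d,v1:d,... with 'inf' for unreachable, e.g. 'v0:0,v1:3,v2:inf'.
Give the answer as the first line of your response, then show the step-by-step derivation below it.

v0:0,v1:inf,v2:inf,v3:20,v4:22,v5:26,v6:inf,v7:inf,v8:inf

step 1: dist = v0:0,v1:inf,v2:inf,v3:20,v4:inf,v5:inf,v6:inf,v7:inf,v8:inf
step 2: dist = v0:0,v1:inf,v2:inf,v3:20,v4:22,v5:inf,v6:inf,v7:inf,v8:inf
step 3: dist = v0:0,v1:inf,v2:inf,v3:20,v4:22,v5:26,v6:inf,v7:inf,v8:inf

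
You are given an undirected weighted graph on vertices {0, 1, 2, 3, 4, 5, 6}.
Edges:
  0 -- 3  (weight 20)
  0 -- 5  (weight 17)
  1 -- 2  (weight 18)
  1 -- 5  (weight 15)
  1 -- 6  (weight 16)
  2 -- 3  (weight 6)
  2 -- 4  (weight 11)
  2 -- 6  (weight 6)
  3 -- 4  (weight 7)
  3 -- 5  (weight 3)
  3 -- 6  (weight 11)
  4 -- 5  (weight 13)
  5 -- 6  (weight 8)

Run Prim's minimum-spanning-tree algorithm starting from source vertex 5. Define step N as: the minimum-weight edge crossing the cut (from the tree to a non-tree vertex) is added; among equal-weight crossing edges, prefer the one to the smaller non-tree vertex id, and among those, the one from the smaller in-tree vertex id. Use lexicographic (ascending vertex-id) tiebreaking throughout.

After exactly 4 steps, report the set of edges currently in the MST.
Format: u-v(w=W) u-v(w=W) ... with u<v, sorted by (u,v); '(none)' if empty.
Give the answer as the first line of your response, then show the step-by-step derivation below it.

2-3(w=6) 2-6(w=6) 3-4(w=7) 3-5(w=3)

step 1: add edge 3-5 (w=3); MST = {3-5(w=3)}
step 2: add edge 2-3 (w=6); MST = {2-3(w=6) 3-5(w=3)}
step 3: add edge 2-6 (w=6); MST = {2-3(w=6) 2-6(w=6) 3-5(w=3)}
step 4: add edge 3-4 (w=7); MST = {2-3(w=6) 2-6(w=6) 3-4(w=7) 3-5(w=3)}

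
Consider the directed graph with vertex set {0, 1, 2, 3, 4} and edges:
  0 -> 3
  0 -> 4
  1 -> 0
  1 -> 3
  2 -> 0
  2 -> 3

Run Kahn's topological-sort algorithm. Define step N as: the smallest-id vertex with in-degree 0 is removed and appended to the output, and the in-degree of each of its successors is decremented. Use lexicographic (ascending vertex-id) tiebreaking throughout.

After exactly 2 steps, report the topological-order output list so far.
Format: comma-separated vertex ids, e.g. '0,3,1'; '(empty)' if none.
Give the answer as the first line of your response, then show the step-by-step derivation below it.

1,2

step 1: output 1; order=[1]; indeg=(1,0,0,2,1)
step 2: output 2; order=[1,2]; indeg=(0,0,0,1,1)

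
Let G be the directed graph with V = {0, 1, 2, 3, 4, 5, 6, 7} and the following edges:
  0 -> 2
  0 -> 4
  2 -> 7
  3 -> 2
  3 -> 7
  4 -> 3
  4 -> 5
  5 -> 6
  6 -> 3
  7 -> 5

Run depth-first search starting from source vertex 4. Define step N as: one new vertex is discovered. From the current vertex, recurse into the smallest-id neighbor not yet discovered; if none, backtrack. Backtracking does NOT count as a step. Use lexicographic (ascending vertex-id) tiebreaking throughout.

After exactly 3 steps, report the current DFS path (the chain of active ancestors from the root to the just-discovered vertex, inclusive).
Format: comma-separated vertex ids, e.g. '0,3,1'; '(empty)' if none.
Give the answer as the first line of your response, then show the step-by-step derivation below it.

4,3,2

step 1: discover 4; path=4; order=4
step 2: discover 3; path=4>3; order=4,3
step 3: discover 2; path=4>3>2; order=4,3,2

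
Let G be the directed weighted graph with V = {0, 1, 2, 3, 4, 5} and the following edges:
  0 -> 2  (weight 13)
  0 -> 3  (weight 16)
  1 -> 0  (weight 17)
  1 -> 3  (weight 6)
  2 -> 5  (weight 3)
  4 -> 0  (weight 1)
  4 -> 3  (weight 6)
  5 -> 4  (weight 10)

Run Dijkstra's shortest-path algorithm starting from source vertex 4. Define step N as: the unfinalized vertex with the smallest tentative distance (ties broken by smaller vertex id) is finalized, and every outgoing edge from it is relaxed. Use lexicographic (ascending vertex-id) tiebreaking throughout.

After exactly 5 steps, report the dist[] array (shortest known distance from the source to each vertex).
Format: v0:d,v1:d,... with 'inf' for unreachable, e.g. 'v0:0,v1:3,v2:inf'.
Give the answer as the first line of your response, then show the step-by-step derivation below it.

v0:1,v1:inf,v2:14,v3:6,v4:0,v5:17

step 1: dist = v0:1,v1:inf,v2:inf,v3:6,v4:0,v5:inf
step 2: dist = v0:1,v1:inf,v2:14,v3:6,v4:0,v5:inf
step 3: dist = v0:1,v1:inf,v2:14,v3:6,v4:0,v5:inf
step 4: dist = v0:1,v1:inf,v2:14,v3:6,v4:0,v5:17
step 5: dist = v0:1,v1:inf,v2:14,v3:6,v4:0,v5:17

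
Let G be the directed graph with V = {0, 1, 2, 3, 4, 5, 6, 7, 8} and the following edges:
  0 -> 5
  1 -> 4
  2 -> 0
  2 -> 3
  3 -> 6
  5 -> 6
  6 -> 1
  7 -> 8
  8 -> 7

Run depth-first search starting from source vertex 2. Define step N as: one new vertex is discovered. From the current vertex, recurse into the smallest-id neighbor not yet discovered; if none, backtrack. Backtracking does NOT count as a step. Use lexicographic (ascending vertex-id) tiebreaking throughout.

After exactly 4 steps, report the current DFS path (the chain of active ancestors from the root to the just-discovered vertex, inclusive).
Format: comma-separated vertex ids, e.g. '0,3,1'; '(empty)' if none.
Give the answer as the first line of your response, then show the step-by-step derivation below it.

2,0,5,6

step 1: discover 2; path=2; order=2
step 2: discover 0; path=2>0; order=2,0
step 3: discover 5; path=2>0>5; order=2,0,5
step 4: discover 6; path=2>0>5>6; order=2,0,5,6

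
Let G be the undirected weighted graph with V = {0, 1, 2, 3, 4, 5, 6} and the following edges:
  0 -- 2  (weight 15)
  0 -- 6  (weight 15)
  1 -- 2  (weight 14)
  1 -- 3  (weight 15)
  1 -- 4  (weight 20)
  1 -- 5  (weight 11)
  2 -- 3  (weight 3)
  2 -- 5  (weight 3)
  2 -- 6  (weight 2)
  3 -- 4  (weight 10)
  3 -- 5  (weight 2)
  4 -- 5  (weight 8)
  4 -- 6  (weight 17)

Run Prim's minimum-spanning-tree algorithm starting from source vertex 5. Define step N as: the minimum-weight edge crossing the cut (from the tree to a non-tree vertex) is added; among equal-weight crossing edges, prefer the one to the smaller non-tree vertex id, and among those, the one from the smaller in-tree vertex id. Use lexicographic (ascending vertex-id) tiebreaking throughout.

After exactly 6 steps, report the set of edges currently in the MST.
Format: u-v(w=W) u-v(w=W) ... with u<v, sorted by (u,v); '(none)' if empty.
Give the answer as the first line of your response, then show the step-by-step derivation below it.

0-2(w=15) 1-5(w=11) 2-3(w=3) 2-6(w=2) 3-5(w=2) 4-5(w=8)

step 1: add edge 3-5 (w=2); MST = {3-5(w=2)}
step 2: add edge 2-3 (w=3); MST = {2-3(w=3) 3-5(w=2)}
step 3: add edge 2-6 (w=2); MST = {2-3(w=3) 2-6(w=2) 3-5(w=2)}
step 4: add edge 4-5 (w=8); MST = {2-3(w=3) 2-6(w=2) 3-5(w=2) 4-5(w=8)}
step 5: add edge 1-5 (w=11); MST = {1-5(w=11) 2-3(w=3) 2-6(w=2) 3-5(w=2) 4-5(w=8)}
step 6: add edge 0-2 (w=15); MST = {0-2(w=15) 1-5(w=11) 2-3(w=3) 2-6(w=2) 3-5(w=2) 4-5(w=8)}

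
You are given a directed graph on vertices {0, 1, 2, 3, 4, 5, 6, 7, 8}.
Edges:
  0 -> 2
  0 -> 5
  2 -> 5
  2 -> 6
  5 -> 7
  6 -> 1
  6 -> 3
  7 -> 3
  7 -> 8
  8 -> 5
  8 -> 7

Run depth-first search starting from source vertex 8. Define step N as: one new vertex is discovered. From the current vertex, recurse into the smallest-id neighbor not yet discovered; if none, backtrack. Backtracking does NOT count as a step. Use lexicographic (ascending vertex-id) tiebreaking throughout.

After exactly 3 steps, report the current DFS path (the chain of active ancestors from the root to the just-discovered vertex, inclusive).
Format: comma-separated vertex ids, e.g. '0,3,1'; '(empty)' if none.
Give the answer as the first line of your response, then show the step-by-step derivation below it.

8,5,7

step 1: discover 8; path=8; order=8
step 2: discover 5; path=8>5; order=8,5
step 3: discover 7; path=8>5>7; order=8,5,7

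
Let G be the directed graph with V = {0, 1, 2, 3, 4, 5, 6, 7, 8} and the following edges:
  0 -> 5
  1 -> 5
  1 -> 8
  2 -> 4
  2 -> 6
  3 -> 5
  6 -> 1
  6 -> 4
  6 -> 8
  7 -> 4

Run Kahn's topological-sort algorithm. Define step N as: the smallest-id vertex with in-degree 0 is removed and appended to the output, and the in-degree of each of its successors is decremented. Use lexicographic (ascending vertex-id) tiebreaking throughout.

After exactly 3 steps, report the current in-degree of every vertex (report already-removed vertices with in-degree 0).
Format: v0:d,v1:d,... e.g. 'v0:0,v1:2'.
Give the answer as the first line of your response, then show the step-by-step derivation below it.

v0:0,v1:1,v2:0,v3:0,v4:2,v5:1,v6:0,v7:0,v8:2

step 1: output 0; order=[0]; indeg=(0,1,0,0,3,2,1,0,2)
step 2: output 2; order=[0,2]; indeg=(0,1,0,0,2,2,0,0,2)
step 3: output 3; order=[0,2,3]; indeg=(0,1,0,0,2,1,0,0,2)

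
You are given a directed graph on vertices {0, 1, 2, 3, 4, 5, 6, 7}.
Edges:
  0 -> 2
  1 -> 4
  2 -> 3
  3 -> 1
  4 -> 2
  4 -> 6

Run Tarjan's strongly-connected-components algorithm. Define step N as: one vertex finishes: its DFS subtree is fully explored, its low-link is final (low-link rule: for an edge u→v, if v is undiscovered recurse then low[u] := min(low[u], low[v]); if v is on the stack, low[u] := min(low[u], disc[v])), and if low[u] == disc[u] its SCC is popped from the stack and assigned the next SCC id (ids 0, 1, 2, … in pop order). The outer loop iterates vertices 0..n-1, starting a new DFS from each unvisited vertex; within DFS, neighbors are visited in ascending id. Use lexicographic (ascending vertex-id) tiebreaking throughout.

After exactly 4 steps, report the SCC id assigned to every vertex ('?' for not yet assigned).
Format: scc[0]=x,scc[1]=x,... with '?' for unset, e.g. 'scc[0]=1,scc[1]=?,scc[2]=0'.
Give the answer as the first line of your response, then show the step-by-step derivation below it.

scc[0]=?,scc[1]=?,scc[2]=?,scc[3]=?,scc[4]=?,scc[5]=?,scc[6]=0,scc[7]=?

step 1: low=(low[0]=0,low[1]=3,low[2]=1,low[3]=2,low[4]=1,low[5]=?,low[6]=5,low[7]=?); scc=(scc[0]=?,scc[1]=?,scc[2]=?,scc[3]=?,scc[4]=?,scc[5]=?,scc[6]=0,scc[7]=?)
step 2: low=(low[0]=0,low[1]=3,low[2]=1,low[3]=2,low[4]=1,low[5]=?,low[6]=5,low[7]=?); scc=(scc[0]=?,scc[1]=?,scc[2]=?,scc[3]=?,scc[4]=?,scc[5]=?,scc[6]=0,scc[7]=?)
step 3: low=(low[0]=0,low[1]=1,low[2]=1,low[3]=2,low[4]=1,low[5]=?,low[6]=5,low[7]=?); scc=(scc[0]=?,scc[1]=?,scc[2]=?,scc[3]=?,scc[4]=?,scc[5]=?,scc[6]=0,scc[7]=?)
step 4: low=(low[0]=0,low[1]=1,low[2]=1,low[3]=1,low[4]=1,low[5]=?,low[6]=5,low[7]=?); scc=(scc[0]=?,scc[1]=?,scc[2]=?,scc[3]=?,scc[4]=?,scc[5]=?,scc[6]=0,scc[7]=?)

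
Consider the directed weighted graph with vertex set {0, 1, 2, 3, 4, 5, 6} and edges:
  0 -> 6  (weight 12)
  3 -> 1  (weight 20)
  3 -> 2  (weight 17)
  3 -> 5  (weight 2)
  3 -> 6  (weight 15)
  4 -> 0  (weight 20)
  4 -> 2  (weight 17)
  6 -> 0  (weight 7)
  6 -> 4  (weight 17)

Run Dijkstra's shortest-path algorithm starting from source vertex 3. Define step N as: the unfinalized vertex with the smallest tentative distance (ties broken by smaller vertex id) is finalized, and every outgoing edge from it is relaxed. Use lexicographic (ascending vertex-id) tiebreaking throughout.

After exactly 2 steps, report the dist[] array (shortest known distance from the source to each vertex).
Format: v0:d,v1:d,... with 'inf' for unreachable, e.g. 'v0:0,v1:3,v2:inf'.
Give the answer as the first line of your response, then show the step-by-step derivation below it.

v0:inf,v1:20,v2:17,v3:0,v4:inf,v5:2,v6:15

step 1: dist = v0:inf,v1:20,v2:17,v3:0,v4:inf,v5:2,v6:15
step 2: dist = v0:inf,v1:20,v2:17,v3:0,v4:inf,v5:2,v6:15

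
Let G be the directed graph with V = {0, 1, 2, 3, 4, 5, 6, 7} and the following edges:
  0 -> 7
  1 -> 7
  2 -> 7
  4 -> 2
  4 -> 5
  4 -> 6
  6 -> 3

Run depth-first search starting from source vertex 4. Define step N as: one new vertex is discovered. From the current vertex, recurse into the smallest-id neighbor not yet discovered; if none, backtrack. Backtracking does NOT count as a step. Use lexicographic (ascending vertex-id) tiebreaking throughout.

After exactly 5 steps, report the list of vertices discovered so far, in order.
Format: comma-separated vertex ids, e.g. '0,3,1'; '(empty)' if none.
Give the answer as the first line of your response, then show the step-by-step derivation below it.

4,2,7,5,6

step 1: discover 4; path=4; order=4
step 2: discover 2; path=4>2; order=4,2
step 3: discover 7; path=4>2>7; order=4,2,7
step 4: discover 5; path=4>5; order=4,2,7,5
step 5: discover 6; path=4>6; order=4,2,7,5,6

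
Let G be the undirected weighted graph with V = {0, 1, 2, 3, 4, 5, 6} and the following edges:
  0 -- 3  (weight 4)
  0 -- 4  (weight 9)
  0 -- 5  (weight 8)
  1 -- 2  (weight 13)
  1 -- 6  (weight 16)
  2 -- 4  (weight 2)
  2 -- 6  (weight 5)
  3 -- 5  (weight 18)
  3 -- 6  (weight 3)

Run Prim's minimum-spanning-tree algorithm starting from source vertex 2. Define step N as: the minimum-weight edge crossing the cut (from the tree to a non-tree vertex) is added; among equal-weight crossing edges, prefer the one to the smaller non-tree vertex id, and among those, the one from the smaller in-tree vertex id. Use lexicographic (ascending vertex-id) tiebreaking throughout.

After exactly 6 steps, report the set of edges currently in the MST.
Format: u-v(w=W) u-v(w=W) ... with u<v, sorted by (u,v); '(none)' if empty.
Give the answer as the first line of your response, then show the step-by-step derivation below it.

0-3(w=4) 0-5(w=8) 1-2(w=13) 2-4(w=2) 2-6(w=5) 3-6(w=3)

step 1: add edge 2-4 (w=2); MST = {2-4(w=2)}
step 2: add edge 2-6 (w=5); MST = {2-4(w=2) 2-6(w=5)}
step 3: add edge 3-6 (w=3); MST = {2-4(w=2) 2-6(w=5) 3-6(w=3)}
step 4: add edge 0-3 (w=4); MST = {0-3(w=4) 2-4(w=2) 2-6(w=5) 3-6(w=3)}
step 5: add edge 0-5 (w=8); MST = {0-3(w=4) 0-5(w=8) 2-4(w=2) 2-6(w=5) 3-6(w=3)}
step 6: add edge 1-2 (w=13); MST = {0-3(w=4) 0-5(w=8) 1-2(w=13) 2-4(w=2) 2-6(w=5) 3-6(w=3)}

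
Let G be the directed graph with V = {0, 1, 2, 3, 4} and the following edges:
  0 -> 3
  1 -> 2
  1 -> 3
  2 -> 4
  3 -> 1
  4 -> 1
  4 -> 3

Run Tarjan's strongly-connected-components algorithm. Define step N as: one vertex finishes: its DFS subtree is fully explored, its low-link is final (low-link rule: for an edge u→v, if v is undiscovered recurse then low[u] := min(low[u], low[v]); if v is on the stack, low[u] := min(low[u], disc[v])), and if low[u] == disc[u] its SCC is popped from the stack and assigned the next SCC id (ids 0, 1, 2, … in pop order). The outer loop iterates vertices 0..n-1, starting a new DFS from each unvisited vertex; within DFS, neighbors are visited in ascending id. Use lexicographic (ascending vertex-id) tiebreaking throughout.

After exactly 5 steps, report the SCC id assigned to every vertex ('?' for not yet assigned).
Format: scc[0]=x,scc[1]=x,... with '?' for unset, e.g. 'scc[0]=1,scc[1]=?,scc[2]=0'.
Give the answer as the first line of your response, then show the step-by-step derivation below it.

scc[0]=1,scc[1]=0,scc[2]=0,scc[3]=0,scc[4]=0

step 1: low=(low[0]=0,low[1]=2,low[2]=3,low[3]=1,low[4]=1); scc=(scc[0]=?,scc[1]=?,scc[2]=?,scc[3]=?,scc[4]=?)
step 2: low=(low[0]=0,low[1]=2,low[2]=1,low[3]=1,low[4]=1); scc=(scc[0]=?,scc[1]=?,scc[2]=?,scc[3]=?,scc[4]=?)
step 3: low=(low[0]=0,low[1]=1,low[2]=1,low[3]=1,low[4]=1); scc=(scc[0]=?,scc[1]=?,scc[2]=?,scc[3]=?,scc[4]=?)
step 4: low=(low[0]=0,low[1]=1,low[2]=1,low[3]=1,low[4]=1); scc=(scc[0]=?,scc[1]=0,scc[2]=0,scc[3]=0,scc[4]=0)
step 5: low=(low[0]=0,low[1]=1,low[2]=1,low[3]=1,low[4]=1); scc=(scc[0]=1,scc[1]=0,scc[2]=0,scc[3]=0,scc[4]=0)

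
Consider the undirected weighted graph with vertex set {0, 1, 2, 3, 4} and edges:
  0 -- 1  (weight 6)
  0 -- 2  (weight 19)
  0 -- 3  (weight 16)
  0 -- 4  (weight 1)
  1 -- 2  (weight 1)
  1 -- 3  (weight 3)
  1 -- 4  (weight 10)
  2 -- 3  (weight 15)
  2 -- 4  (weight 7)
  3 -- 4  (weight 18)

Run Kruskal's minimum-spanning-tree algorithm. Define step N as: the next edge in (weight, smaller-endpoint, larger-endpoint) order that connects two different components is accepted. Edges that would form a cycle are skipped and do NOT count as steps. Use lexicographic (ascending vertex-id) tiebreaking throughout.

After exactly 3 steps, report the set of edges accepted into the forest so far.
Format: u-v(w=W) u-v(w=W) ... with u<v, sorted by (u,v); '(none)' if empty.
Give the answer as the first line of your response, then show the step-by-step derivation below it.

0-4(w=1) 1-2(w=1) 1-3(w=3)

step 1: add edge 0-4 (w=1); MST = {0-4(w=1)}
step 2: add edge 1-2 (w=1); MST = {0-4(w=1) 1-2(w=1)}
step 3: add edge 1-3 (w=3); MST = {0-4(w=1) 1-2(w=1) 1-3(w=3)}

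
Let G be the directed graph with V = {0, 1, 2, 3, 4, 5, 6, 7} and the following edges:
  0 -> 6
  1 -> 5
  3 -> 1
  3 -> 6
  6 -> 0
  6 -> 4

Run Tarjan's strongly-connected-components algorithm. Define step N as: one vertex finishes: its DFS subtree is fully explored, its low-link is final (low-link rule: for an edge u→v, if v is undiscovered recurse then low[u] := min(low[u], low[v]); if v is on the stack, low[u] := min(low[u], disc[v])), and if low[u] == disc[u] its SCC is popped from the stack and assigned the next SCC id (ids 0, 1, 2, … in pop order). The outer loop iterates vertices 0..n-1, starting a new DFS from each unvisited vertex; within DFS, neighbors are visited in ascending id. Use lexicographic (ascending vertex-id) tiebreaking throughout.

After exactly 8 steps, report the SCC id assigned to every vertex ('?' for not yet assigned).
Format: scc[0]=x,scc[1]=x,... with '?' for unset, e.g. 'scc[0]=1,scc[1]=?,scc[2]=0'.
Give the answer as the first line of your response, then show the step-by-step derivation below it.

scc[0]=1,scc[1]=3,scc[2]=4,scc[3]=5,scc[4]=0,scc[5]=2,scc[6]=1,scc[7]=6

step 1: low=(low[0]=0,low[1]=?,low[2]=?,low[3]=?,low[4]=2,low[5]=?,low[6]=0,low[7]=?); scc=(scc[0]=?,scc[1]=?,scc[2]=?,scc[3]=?,scc[4]=0,scc[5]=?,scc[6]=?,scc[7]=?)
step 2: low=(low[0]=0,low[1]=?,low[2]=?,low[3]=?,low[4]=2,low[5]=?,low[6]=0,low[7]=?); scc=(scc[0]=?,scc[1]=?,scc[2]=?,scc[3]=?,scc[4]=0,scc[5]=?,scc[6]=?,scc[7]=?)
step 3: low=(low[0]=0,low[1]=?,low[2]=?,low[3]=?,low[4]=2,low[5]=?,low[6]=0,low[7]=?); scc=(scc[0]=1,scc[1]=?,scc[2]=?,scc[3]=?,scc[4]=0,scc[5]=?,scc[6]=1,scc[7]=?)
step 4: low=(low[0]=0,low[1]=3,low[2]=?,low[3]=?,low[4]=2,low[5]=4,low[6]=0,low[7]=?); scc=(scc[0]=1,scc[1]=?,scc[2]=?,scc[3]=?,scc[4]=0,scc[5]=2,scc[6]=1,scc[7]=?)
step 5: low=(low[0]=0,low[1]=3,low[2]=?,low[3]=?,low[4]=2,low[5]=4,low[6]=0,low[7]=?); scc=(scc[0]=1,scc[1]=3,scc[2]=?,scc[3]=?,scc[4]=0,scc[5]=2,scc[6]=1,scc[7]=?)
step 6: low=(low[0]=0,low[1]=3,low[2]=5,low[3]=?,low[4]=2,low[5]=4,low[6]=0,low[7]=?); scc=(scc[0]=1,scc[1]=3,scc[2]=4,scc[3]=?,scc[4]=0,scc[5]=2,scc[6]=1,scc[7]=?)
step 7: low=(low[0]=0,low[1]=3,low[2]=5,low[3]=6,low[4]=2,low[5]=4,low[6]=0,low[7]=?); scc=(scc[0]=1,scc[1]=3,scc[2]=4,scc[3]=5,scc[4]=0,scc[5]=2,scc[6]=1,scc[7]=?)
step 8: low=(low[0]=0,low[1]=3,low[2]=5,low[3]=6,low[4]=2,low[5]=4,low[6]=0,low[7]=7); scc=(scc[0]=1,scc[1]=3,scc[2]=4,scc[3]=5,scc[4]=0,scc[5]=2,scc[6]=1,scc[7]=6)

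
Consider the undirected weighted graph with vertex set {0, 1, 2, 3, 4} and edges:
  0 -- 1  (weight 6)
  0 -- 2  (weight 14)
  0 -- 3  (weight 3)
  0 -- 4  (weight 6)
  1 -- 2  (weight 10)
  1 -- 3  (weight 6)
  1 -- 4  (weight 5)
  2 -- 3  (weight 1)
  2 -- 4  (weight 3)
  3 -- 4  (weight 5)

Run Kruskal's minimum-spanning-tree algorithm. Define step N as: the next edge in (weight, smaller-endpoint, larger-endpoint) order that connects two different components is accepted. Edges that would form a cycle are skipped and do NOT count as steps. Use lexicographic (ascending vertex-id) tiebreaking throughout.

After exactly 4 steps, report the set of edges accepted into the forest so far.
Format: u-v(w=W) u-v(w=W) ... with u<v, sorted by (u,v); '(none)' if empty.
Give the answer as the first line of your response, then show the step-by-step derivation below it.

0-3(w=3) 1-4(w=5) 2-3(w=1) 2-4(w=3)

step 1: add edge 2-3 (w=1); MST = {2-3(w=1)}
step 2: add edge 0-3 (w=3); MST = {0-3(w=3) 2-3(w=1)}
step 3: add edge 2-4 (w=3); MST = {0-3(w=3) 2-3(w=1) 2-4(w=3)}
step 4: add edge 1-4 (w=5); MST = {0-3(w=3) 1-4(w=5) 2-3(w=1) 2-4(w=3)}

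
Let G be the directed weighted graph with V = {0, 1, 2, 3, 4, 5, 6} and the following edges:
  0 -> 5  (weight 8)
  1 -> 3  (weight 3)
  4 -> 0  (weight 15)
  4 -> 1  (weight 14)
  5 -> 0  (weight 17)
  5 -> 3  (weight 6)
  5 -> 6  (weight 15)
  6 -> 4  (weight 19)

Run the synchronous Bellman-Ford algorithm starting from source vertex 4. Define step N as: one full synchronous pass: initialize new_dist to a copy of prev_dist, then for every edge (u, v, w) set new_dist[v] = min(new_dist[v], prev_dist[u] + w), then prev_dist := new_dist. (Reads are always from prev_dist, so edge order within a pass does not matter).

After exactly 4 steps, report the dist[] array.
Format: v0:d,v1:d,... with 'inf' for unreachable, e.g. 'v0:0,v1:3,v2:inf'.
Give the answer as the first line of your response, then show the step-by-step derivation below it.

v0:15,v1:14,v2:inf,v3:17,v4:0,v5:23,v6:38

step 1: dist = v0:15,v1:14,v2:inf,v3:inf,v4:0,v5:inf,v6:inf
step 2: dist = v0:15,v1:14,v2:inf,v3:17,v4:0,v5:23,v6:inf
step 3: dist = v0:15,v1:14,v2:inf,v3:17,v4:0,v5:23,v6:38
step 4: dist = v0:15,v1:14,v2:inf,v3:17,v4:0,v5:23,v6:38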